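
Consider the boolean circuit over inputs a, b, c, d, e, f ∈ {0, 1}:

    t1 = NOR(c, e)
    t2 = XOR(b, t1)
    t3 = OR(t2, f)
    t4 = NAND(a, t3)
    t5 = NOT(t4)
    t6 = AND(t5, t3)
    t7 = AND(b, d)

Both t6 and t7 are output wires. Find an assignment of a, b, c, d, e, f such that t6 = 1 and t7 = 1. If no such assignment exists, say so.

a=1 b=1 c=1 d=1 e=0 f=1

Check with a=1 b=1 c=1 d=1 e=0 f=1:
t1 = NOR(c, e) = NOR(1, 0) = 0
t2 = XOR(b, t1) = XOR(1, 0) = 1
t3 = OR(t2, f) = OR(1, 1) = 1
t4 = NAND(a, t3) = NAND(1, 1) = 0
t5 = NOT(t4) = NOT 0 = 1
t6 = AND(t5, t3) = AND(1, 1) = 1
t7 = AND(b, d) = AND(1, 1) = 1
So t6 = 1 and t7 = 1.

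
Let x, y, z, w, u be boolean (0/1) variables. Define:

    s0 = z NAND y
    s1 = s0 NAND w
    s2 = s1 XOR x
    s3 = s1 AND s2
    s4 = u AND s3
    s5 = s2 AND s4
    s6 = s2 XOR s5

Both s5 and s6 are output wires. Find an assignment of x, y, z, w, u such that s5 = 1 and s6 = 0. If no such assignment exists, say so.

x=0, y=1, z=1, w=0, u=1

Check with x=0, y=1, z=1, w=0, u=1:
s0 = z NAND y = 1 NAND 1 = 0
s1 = s0 NAND w = 0 NAND 0 = 1
s2 = s1 XOR x = 1 XOR 0 = 1
s3 = s1 AND s2 = 1 AND 1 = 1
s4 = u AND s3 = 1 AND 1 = 1
s5 = s2 AND s4 = 1 AND 1 = 1
s6 = s2 XOR s5 = 1 XOR 1 = 0
So s5 = 1 and s6 = 0.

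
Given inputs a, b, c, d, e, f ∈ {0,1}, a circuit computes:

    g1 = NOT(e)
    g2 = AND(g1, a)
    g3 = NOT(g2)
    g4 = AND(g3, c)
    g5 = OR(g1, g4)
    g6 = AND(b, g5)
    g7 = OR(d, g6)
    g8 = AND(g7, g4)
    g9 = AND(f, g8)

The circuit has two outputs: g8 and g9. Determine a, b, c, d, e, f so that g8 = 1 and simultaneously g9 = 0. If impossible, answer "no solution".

Check with a=1, b=1, c=1, d=0, e=1, f=0:
g1 = NOT(e) = NOT 1 = 0
g2 = AND(g1, a) = AND(0, 1) = 0
g3 = NOT(g2) = NOT 0 = 1
g4 = AND(g3, c) = AND(1, 1) = 1
g5 = OR(g1, g4) = OR(0, 1) = 1
g6 = AND(b, g5) = AND(1, 1) = 1
g7 = OR(d, g6) = OR(0, 1) = 1
g8 = AND(g7, g4) = AND(1, 1) = 1
g9 = AND(f, g8) = AND(0, 1) = 0
So g8 = 1 and g9 = 0.

a=1, b=1, c=1, d=0, e=1, f=0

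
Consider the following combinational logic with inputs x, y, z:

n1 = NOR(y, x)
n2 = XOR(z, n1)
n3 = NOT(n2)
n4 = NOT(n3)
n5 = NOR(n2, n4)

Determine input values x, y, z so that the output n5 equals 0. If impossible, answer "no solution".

n5 = NOR(n2, n4) must be 0, so at least one of n2, n4 is 1.
Check with x=0 y=1 z=1:
n1 = NOR(y, x) = NOR(1, 0) = 0
n2 = XOR(z, n1) = XOR(1, 0) = 1
n3 = NOT(n2) = NOT 1 = 0
n4 = NOT(n3) = NOT 0 = 1
n5 = NOR(n2, n4) = NOR(1, 1) = 0
So n5 = 0 as required.

x=0 y=1 z=1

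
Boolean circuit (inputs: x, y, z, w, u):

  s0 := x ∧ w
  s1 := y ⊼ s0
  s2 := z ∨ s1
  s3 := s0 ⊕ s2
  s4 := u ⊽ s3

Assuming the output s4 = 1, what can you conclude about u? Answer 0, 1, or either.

s4 = u ⊽ s3 must be 1, so both u = 0 and s3 = 0.
s3 = s0 ⊕ s2 must be 0, so s0 and s2 are equal.
Every assignment with s4 = 1 has u = 0; there are 3 such assignment(s).
  x=1, y=0, z=0, w=1, u=0
  x=1, y=0, z=1, w=1, u=0
  x=1, y=1, z=1, w=1, u=0

0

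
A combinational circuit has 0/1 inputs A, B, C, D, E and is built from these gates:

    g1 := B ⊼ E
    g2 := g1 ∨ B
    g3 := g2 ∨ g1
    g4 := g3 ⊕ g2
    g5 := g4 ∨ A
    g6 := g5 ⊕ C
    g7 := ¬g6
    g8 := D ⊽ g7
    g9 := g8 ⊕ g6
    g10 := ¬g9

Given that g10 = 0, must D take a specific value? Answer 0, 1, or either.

g10 = ¬g9 must be 0, so g9 = 1.
Every assignment with g10 = 0 has D = 1; there are 8 such assignment(s).

1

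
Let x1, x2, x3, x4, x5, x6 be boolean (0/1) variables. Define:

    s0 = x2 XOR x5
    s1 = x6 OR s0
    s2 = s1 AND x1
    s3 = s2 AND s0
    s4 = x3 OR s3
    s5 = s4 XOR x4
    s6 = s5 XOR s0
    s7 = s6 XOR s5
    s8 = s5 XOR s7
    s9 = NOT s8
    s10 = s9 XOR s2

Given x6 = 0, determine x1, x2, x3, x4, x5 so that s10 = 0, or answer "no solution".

Check with x6 = 0 and x1=1, x2=1, x3=0, x4=0, x5=0:
s0 = x2 XOR x5 = 1 XOR 0 = 1
s1 = x6 OR s0 = 0 OR 1 = 1
s2 = s1 AND x1 = 1 AND 1 = 1
s3 = s2 AND s0 = 1 AND 1 = 1
s4 = x3 OR s3 = 0 OR 1 = 1
s5 = s4 XOR x4 = 1 XOR 0 = 1
s6 = s5 XOR s0 = 1 XOR 1 = 0
s7 = s6 XOR s5 = 0 XOR 1 = 1
s8 = s5 XOR s7 = 1 XOR 1 = 0
s9 = NOT s8 = NOT 0 = 1
s10 = s9 XOR s2 = 1 XOR 1 = 0
So s10 = 0.

x1=1, x2=1, x3=0, x4=0, x5=0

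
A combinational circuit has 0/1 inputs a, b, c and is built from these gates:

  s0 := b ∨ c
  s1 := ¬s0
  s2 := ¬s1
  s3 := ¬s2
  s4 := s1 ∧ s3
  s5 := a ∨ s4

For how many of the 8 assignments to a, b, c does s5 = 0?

s5 = a ∨ s4 must be 0, so both a = 0 and s4 = 0.
s4 = s1 ∧ s3 must be 0, so at least one of s1, s3 is 0.
Enumerating the 8 input combinations, 3 give s5 = 0 and 5 give s5 = 1.

3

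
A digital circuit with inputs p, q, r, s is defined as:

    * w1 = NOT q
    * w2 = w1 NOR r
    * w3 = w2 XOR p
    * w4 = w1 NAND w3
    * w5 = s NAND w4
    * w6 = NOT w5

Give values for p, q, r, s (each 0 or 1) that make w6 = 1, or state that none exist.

w6 = NOT w5 must be 1, so w5 = 0.
Check with p=0, q=1, r=0, s=1:
w1 = NOT q = NOT 1 = 0
w2 = w1 NOR r = 0 NOR 0 = 1
w3 = w2 XOR p = 1 XOR 0 = 1
w4 = w1 NAND w3 = 0 NAND 1 = 1
w5 = s NAND w4 = 1 NAND 1 = 0
w6 = NOT w5 = NOT 0 = 1
So w6 = 1 as required.

p=0, q=1, r=0, s=1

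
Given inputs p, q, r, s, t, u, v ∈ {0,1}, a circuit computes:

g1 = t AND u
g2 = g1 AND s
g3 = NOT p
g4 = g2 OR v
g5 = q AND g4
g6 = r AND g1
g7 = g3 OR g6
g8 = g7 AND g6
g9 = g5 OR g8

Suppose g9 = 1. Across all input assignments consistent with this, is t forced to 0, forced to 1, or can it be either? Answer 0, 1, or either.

either

Both values of t occur among assignments with g9 = 1:
  t=0: p=0, q=1, r=0, s=0, t=0, u=0, v=1
  t=1: p=0, q=0, r=1, s=0, t=1, u=1, v=0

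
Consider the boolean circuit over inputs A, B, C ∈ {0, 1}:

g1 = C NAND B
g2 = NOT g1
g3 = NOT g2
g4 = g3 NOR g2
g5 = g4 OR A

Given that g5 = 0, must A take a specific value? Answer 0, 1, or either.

g5 = g4 OR A must be 0, so both g4 = 0 and A = 0.
Every assignment with g5 = 0 has A = 0; there are 4 such assignment(s).
  A=0, B=0, C=0
  A=0, B=0, C=1
  A=0, B=1, C=0
  A=0, B=1, C=1

0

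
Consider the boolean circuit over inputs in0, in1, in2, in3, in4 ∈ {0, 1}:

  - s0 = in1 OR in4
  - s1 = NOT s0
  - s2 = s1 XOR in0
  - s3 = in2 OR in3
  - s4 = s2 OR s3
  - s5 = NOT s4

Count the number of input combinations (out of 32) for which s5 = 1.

4

s5 = NOT s4 must be 1, so s4 = 0.
Satisfying assignments:
  in0=0, in1=0, in2=0, in3=0, in4=1
  in0=0, in1=1, in2=0, in3=0, in4=0
  in0=0, in1=1, in2=0, in3=0, in4=1
  in0=1, in1=0, in2=0, in3=0, in4=0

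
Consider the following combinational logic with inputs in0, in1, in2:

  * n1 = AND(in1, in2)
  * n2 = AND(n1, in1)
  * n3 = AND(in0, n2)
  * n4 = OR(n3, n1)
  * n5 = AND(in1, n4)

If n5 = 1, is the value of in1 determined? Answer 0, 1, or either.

n5 = AND(in1, n4) must be 1, so both in1 = 1 and n4 = 1.
n4 = OR(n3, n1) must be 1, so at least one of n3, n1 is 1.
Every assignment with n5 = 1 has in1 = 1; there are 2 such assignment(s).
  in0=0, in1=1, in2=1
  in0=1, in1=1, in2=1

1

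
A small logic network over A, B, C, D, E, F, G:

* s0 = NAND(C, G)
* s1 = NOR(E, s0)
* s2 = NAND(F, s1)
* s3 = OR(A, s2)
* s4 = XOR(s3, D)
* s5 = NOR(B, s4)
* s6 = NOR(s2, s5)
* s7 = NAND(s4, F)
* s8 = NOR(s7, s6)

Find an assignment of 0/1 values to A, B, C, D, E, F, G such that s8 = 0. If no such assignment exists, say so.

s8 = NOR(s7, s6) must be 0, so at least one of s7, s6 is 1.
Check with A=1 B=1 C=1 D=1 E=0 F=0 G=0:
s0 = NAND(C, G) = NAND(1, 0) = 1
s1 = NOR(E, s0) = NOR(0, 1) = 0
s2 = NAND(F, s1) = NAND(0, 0) = 1
s3 = OR(A, s2) = OR(1, 1) = 1
s4 = XOR(s3, D) = XOR(1, 1) = 0
s5 = NOR(B, s4) = NOR(1, 0) = 0
s6 = NOR(s2, s5) = NOR(1, 0) = 0
s7 = NAND(s4, F) = NAND(0, 0) = 1
s8 = NOR(s7, s6) = NOR(1, 0) = 0
So s8 = 0 as required.

A=1 B=1 C=1 D=1 E=0 F=0 G=0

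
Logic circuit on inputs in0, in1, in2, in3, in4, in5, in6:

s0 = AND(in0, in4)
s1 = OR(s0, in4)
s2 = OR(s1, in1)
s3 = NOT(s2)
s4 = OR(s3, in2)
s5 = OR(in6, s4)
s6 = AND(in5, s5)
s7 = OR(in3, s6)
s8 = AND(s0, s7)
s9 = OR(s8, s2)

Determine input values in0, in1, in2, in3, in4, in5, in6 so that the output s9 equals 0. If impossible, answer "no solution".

s9 = OR(s8, s2) must be 0, so both s8 = 0 and s2 = 0.
Check with in0=1, in1=0, in2=1, in3=1, in4=0, in5=1, in6=0:
s0 = AND(in0, in4) = AND(1, 0) = 0
s1 = OR(s0, in4) = OR(0, 0) = 0
s2 = OR(s1, in1) = OR(0, 0) = 0
s3 = NOT(s2) = NOT 0 = 1
s4 = OR(s3, in2) = OR(1, 1) = 1
s5 = OR(in6, s4) = OR(0, 1) = 1
s6 = AND(in5, s5) = AND(1, 1) = 1
s7 = OR(in3, s6) = OR(1, 1) = 1
s8 = AND(s0, s7) = AND(0, 1) = 0
s9 = OR(s8, s2) = OR(0, 0) = 0
So s9 = 0 as required.

in0=1, in1=0, in2=1, in3=1, in4=0, in5=1, in6=0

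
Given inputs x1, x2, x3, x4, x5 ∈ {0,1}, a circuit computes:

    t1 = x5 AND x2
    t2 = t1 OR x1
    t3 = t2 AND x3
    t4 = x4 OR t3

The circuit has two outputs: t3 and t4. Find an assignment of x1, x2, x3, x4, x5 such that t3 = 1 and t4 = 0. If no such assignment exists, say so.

no solution exists

Across all 32 input combinations, none give both t3 = 1 and t4 = 0.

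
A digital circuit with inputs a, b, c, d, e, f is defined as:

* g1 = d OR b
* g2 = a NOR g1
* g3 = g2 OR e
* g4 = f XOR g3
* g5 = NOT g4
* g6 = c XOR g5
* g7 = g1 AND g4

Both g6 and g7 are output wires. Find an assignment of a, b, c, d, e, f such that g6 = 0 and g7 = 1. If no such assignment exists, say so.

Check with a=0, b=1, c=0, d=1, e=0, f=1:
g1 = d OR b = 1 OR 1 = 1
g2 = a NOR g1 = 0 NOR 1 = 0
g3 = g2 OR e = 0 OR 0 = 0
g4 = f XOR g3 = 1 XOR 0 = 1
g5 = NOT g4 = NOT 1 = 0
g6 = c XOR g5 = 0 XOR 0 = 0
g7 = g1 AND g4 = 1 AND 1 = 1
So g6 = 0 and g7 = 1.

a=0, b=1, c=0, d=1, e=0, f=1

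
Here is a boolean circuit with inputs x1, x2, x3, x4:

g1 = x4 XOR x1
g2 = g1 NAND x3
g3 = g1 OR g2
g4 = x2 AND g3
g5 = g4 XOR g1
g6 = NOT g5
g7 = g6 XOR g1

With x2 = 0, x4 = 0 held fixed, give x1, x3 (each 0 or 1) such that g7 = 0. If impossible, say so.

no solution exists

With x2 = 0, x4 = 0 fixed, none of the 4 settings of x1, x3 give g7 = 0.
For example, with x1=1, x3=0:
g1 = x4 XOR x1 = 0 XOR 1 = 1
g2 = g1 NAND x3 = 1 NAND 0 = 1
g3 = g1 OR g2 = 1 OR 1 = 1
g4 = x2 AND g3 = 0 AND 1 = 0
g5 = g4 XOR g1 = 0 XOR 1 = 1
g6 = NOT g5 = NOT 1 = 0
g7 = g6 XOR g1 = 0 XOR 1 = 1
giving g7 = 1 ≠ 0.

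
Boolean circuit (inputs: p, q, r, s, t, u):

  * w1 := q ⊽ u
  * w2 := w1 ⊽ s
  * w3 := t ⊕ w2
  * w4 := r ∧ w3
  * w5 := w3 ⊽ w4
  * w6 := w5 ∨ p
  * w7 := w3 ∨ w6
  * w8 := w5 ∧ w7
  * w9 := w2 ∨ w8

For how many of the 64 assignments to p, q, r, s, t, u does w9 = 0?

w9 = w2 ∨ w8 must be 0, so both w2 = 0 and w8 = 0.
Enumerating the 64 input combinations, 20 give w9 = 0 and 44 give w9 = 1.

20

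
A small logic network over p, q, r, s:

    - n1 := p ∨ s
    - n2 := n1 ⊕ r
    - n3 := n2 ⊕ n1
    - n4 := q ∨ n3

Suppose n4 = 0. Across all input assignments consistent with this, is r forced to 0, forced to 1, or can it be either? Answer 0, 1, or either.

0

n4 = q ∨ n3 must be 0, so both q = 0 and n3 = 0.
n3 = n2 ⊕ n1 must be 0, so n2 and n1 are equal.
Every assignment with n4 = 0 has r = 0; there are 4 such assignment(s).
  p=0, q=0, r=0, s=0
  p=0, q=0, r=0, s=1
  p=1, q=0, r=0, s=0
  p=1, q=0, r=0, s=1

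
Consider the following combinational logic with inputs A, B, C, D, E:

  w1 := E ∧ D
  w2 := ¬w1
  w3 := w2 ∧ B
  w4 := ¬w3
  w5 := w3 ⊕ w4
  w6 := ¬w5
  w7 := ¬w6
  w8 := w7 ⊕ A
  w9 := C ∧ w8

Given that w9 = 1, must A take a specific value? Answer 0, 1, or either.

0

w9 = C ∧ w8 must be 1, so both C = 1 and w8 = 1.
w8 = w7 ⊕ A must be 1, so w7 and A differ.
Every assignment with w9 = 1 has A = 0; there are 8 such assignment(s).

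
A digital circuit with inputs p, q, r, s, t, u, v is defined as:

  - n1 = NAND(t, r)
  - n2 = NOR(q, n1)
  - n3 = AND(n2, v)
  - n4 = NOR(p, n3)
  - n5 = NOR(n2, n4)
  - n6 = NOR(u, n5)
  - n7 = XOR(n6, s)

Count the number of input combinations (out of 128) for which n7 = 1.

64

n7 = XOR(n6, s) must be 1, so n6 and s differ.
Enumerating the 128 input combinations, 64 give n7 = 1 and 64 give n7 = 0.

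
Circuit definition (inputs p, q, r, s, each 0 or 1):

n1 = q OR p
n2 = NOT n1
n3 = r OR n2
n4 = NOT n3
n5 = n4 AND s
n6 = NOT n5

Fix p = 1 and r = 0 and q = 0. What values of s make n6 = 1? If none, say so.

s=0

n6 = NOT n5 must be 1, so n5 = 0.
n5 = n4 AND s must be 0, so at least one of n4, s is 0.
Check with p = 1 and r = 0 and q = 0 and s=0:
n1 = q OR p = 0 OR 1 = 1
n2 = NOT n1 = NOT 1 = 0
n3 = r OR n2 = 0 OR 0 = 0
n4 = NOT n3 = NOT 0 = 1
n5 = n4 AND s = 1 AND 0 = 0
n6 = NOT n5 = NOT 0 = 1
So n6 = 1.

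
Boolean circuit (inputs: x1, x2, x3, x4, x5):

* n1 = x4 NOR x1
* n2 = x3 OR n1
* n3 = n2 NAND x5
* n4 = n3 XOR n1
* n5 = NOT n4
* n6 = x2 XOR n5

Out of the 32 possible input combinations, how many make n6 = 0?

16

n6 = x2 XOR n5 must be 0, so x2 and n5 are equal.
Enumerating the 32 input combinations, 16 give n6 = 0 and 16 give n6 = 1.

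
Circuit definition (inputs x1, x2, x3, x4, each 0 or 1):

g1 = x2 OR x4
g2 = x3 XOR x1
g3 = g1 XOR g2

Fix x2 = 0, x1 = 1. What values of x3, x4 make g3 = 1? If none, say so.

x3=1, x4=1

Check with x2 = 0, x1 = 1 and x3=1, x4=1:
g1 = x2 OR x4 = 0 OR 1 = 1
g2 = x3 XOR x1 = 1 XOR 1 = 0
g3 = g1 XOR g2 = 1 XOR 0 = 1
So g3 = 1.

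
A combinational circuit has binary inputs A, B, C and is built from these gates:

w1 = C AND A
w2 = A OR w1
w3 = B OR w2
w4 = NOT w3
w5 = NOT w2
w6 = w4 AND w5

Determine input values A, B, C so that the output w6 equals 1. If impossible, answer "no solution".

A=0, B=0, C=1

w6 = w4 AND w5 must be 1, so both w4 = 1 and w5 = 1.
w4 = NOT w3 must be 1, so w3 = 0.
Check with A=0, B=0, C=1:
w1 = C AND A = 1 AND 0 = 0
w2 = A OR w1 = 0 OR 0 = 0
w3 = B OR w2 = 0 OR 0 = 0
w4 = NOT w3 = NOT 0 = 1
w5 = NOT w2 = NOT 0 = 1
w6 = w4 AND w5 = 1 AND 1 = 1
So w6 = 1 as required.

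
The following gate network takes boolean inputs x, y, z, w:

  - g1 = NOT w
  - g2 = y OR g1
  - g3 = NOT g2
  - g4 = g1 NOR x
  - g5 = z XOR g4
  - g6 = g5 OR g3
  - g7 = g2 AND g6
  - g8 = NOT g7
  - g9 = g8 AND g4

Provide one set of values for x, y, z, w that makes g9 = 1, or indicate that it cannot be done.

x=0, y=0, z=1, w=1

g9 = g8 AND g4 must be 1, so both g8 = 1 and g4 = 1.
g8 = NOT g7 must be 1, so g7 = 0.
g4 = g1 NOR x must be 1, so both g1 = 0 and x = 0.
Check with x=0, y=0, z=1, w=1:
g1 = NOT w = NOT 1 = 0
g2 = y OR g1 = 0 OR 0 = 0
g3 = NOT g2 = NOT 0 = 1
g4 = g1 NOR x = 0 NOR 0 = 1
g5 = z XOR g4 = 1 XOR 1 = 0
g6 = g5 OR g3 = 0 OR 1 = 1
g7 = g2 AND g6 = 0 AND 1 = 0
g8 = NOT g7 = NOT 0 = 1
g9 = g8 AND g4 = 1 AND 1 = 1
So g9 = 1 as required.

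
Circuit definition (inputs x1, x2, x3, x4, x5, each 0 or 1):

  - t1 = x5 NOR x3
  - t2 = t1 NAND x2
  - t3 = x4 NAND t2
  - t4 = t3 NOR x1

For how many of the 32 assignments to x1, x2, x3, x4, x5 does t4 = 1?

7

t4 = t3 NOR x1 must be 1, so both t3 = 0 and x1 = 0.
Enumerating the 32 input combinations, 7 give t4 = 1 and 25 give t4 = 0.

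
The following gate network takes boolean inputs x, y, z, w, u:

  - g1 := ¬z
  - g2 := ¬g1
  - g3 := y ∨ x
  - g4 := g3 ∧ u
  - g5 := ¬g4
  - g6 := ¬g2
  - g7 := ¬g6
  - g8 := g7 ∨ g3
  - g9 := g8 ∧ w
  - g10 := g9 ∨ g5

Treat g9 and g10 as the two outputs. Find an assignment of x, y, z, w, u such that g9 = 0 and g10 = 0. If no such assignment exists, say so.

Check with x=0 y=1 z=1 w=0 u=1:
g1 = ¬z = ¬1 = 0
g2 = ¬g1 = ¬0 = 1
g3 = y ∨ x = 1 ∨ 0 = 1
g4 = g3 ∧ u = 1 ∧ 1 = 1
g5 = ¬g4 = ¬1 = 0
g6 = ¬g2 = ¬1 = 0
g7 = ¬g6 = ¬0 = 1
g8 = g7 ∨ g3 = 1 ∨ 1 = 1
g9 = g8 ∧ w = 1 ∧ 0 = 0
g10 = g9 ∨ g5 = 0 ∨ 0 = 0
So g9 = 0 and g10 = 0.

x=0 y=1 z=1 w=0 u=1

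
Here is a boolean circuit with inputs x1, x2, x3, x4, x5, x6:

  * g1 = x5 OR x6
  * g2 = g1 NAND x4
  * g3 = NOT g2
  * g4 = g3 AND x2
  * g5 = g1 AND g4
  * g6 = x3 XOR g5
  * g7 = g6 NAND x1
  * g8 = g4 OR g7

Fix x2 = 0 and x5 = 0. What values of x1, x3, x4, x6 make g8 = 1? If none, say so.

Check with x2 = 0 and x5 = 0 and x1=1, x3=0, x4=0, x6=0:
g1 = x5 OR x6 = 0 OR 0 = 0
g2 = g1 NAND x4 = 0 NAND 0 = 1
g3 = NOT g2 = NOT 1 = 0
g4 = g3 AND x2 = 0 AND 0 = 0
g5 = g1 AND g4 = 0 AND 0 = 0
g6 = x3 XOR g5 = 0 XOR 0 = 0
g7 = g6 NAND x1 = 0 NAND 1 = 1
g8 = g4 OR g7 = 0 OR 1 = 1
So g8 = 1.

x1=1, x3=0, x4=0, x6=0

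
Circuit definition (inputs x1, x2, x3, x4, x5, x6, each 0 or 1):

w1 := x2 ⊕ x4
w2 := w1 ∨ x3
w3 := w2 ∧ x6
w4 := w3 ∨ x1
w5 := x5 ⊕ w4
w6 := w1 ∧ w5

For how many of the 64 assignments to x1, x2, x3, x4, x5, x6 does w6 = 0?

w6 = w1 ∧ w5 must be 0, so at least one of w1, w5 is 0.
Enumerating the 64 input combinations, 48 give w6 = 0 and 16 give w6 = 1.

48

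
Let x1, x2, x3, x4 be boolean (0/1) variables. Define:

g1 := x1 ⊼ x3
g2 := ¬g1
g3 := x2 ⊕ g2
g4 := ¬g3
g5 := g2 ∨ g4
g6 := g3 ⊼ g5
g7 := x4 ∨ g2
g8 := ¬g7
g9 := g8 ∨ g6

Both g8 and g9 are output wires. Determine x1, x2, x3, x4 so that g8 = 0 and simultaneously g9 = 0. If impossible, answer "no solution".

Check with x1=1, x2=0, x3=1, x4=0:
g1 = x1 ⊼ x3 = 1 ⊼ 1 = 0
g2 = ¬g1 = ¬0 = 1
g3 = x2 ⊕ g2 = 0 ⊕ 1 = 1
g4 = ¬g3 = ¬1 = 0
g5 = g2 ∨ g4 = 1 ∨ 0 = 1
g6 = g3 ⊼ g5 = 1 ⊼ 1 = 0
g7 = x4 ∨ g2 = 0 ∨ 1 = 1
g8 = ¬g7 = ¬1 = 0
g9 = g8 ∨ g6 = 0 ∨ 0 = 0
So g8 = 0 and g9 = 0.

x1=1, x2=0, x3=1, x4=0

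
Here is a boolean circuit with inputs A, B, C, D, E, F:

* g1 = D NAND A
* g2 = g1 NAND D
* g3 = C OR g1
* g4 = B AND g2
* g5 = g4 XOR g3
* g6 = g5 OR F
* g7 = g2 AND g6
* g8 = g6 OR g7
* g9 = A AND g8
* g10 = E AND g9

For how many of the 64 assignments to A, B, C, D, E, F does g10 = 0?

52

g10 = E AND g9 must be 0, so at least one of E, g9 is 0.
Enumerating the 64 input combinations, 52 give g10 = 0 and 12 give g10 = 1.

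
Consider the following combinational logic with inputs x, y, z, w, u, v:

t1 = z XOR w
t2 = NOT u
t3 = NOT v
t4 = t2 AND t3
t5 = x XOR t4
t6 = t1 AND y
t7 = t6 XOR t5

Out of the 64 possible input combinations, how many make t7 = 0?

t7 = t6 XOR t5 must be 0, so t6 and t5 are equal.
Enumerating the 64 input combinations, 32 give t7 = 0 and 32 give t7 = 1.

32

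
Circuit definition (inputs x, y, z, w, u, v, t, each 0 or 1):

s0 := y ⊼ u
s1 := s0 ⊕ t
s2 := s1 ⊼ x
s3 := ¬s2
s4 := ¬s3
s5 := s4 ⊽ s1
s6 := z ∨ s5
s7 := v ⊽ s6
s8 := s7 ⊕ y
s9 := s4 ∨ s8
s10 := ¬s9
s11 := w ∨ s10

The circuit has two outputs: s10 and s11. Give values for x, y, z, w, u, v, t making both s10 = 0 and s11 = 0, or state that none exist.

Check with x=1, y=1, z=1, w=0, u=0, v=0, t=1:
s0 = y ⊼ u = 1 ⊼ 0 = 1
s1 = s0 ⊕ t = 1 ⊕ 1 = 0
s2 = s1 ⊼ x = 0 ⊼ 1 = 1
s3 = ¬s2 = ¬1 = 0
s4 = ¬s3 = ¬0 = 1
s5 = s4 ⊽ s1 = 1 ⊽ 0 = 0
s6 = z ∨ s5 = 1 ∨ 0 = 1
s7 = v ⊽ s6 = 0 ⊽ 1 = 0
s8 = s7 ⊕ y = 0 ⊕ 1 = 1
s9 = s4 ∨ s8 = 1 ∨ 1 = 1
s10 = ¬s9 = ¬1 = 0
s11 = w ∨ s10 = 0 ∨ 0 = 0
So s10 = 0 and s11 = 0.

x=1, y=1, z=1, w=0, u=0, v=0, t=1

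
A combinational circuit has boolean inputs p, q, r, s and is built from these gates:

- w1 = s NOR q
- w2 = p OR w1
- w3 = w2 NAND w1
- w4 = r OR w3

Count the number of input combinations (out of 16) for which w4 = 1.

w4 = r OR w3 must be 1, so at least one of r, w3 is 1.
Enumerating the 16 input combinations, 14 give w4 = 1 and 2 give w4 = 0.

14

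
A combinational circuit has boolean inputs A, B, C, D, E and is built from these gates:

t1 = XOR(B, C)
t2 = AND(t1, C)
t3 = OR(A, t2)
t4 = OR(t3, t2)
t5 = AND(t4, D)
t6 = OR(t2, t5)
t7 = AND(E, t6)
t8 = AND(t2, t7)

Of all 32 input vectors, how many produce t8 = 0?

28

t8 = AND(t2, t7) must be 0, so at least one of t2, t7 is 0.
Enumerating the 32 input combinations, 28 give t8 = 0 and 4 give t8 = 1.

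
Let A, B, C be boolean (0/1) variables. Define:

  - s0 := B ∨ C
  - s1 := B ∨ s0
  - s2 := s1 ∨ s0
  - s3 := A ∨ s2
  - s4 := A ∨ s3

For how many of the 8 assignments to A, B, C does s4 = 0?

1

s4 = A ∨ s3 must be 0, so both A = 0 and s3 = 0.
s3 = A ∨ s2 must be 0, so both A = 0 and s2 = 0.
Satisfying assignments:
  A=0, B=0, C=0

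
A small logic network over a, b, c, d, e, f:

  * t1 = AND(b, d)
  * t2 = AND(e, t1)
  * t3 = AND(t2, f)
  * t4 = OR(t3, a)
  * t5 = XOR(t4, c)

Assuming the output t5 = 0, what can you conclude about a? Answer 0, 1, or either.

Both values of a occur among assignments with t5 = 0:
  a=0: a=0, b=0, c=0, d=0, e=0, f=0
  a=1: a=1, b=0, c=1, d=0, e=0, f=0

either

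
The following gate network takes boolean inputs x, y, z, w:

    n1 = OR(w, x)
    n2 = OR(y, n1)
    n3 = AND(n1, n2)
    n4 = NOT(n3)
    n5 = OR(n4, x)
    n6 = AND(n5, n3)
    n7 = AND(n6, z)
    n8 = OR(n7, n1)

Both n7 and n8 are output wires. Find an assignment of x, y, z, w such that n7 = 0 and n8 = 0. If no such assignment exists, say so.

Check with x=0, y=1, z=0, w=0:
n1 = OR(w, x) = OR(0, 0) = 0
n2 = OR(y, n1) = OR(1, 0) = 1
n3 = AND(n1, n2) = AND(0, 1) = 0
n4 = NOT(n3) = NOT 0 = 1
n5 = OR(n4, x) = OR(1, 0) = 1
n6 = AND(n5, n3) = AND(1, 0) = 0
n7 = AND(n6, z) = AND(0, 0) = 0
n8 = OR(n7, n1) = OR(0, 0) = 0
So n7 = 0 and n8 = 0.

x=0, y=1, z=0, w=0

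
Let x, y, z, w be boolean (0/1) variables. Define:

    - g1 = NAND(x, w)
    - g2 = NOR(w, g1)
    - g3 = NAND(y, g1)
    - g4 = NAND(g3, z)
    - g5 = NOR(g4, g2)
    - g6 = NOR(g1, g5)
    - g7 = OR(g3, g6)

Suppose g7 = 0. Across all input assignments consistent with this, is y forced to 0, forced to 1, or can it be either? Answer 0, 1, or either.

g7 = OR(g3, g6) must be 0, so both g3 = 0 and g6 = 0.
g3 = NAND(y, g1) must be 0, so both y = 1 and g1 = 1.
Every assignment with g7 = 0 has y = 1; there are 6 such assignment(s).

1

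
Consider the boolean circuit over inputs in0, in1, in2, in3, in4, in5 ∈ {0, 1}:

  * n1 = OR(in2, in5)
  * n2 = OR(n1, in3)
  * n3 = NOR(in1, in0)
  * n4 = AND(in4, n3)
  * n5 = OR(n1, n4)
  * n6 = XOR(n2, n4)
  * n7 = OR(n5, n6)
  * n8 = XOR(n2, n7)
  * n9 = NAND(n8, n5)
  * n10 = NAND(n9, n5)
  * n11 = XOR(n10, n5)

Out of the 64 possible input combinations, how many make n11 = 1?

n11 = XOR(n10, n5) must be 1, so n10 and n5 differ.
Enumerating the 64 input combinations, 63 give n11 = 1 and 1 give n11 = 0.

63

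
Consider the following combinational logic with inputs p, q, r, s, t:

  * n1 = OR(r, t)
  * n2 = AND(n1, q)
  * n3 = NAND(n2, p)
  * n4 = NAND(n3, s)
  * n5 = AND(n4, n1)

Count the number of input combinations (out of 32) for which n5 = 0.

17

n5 = AND(n4, n1) must be 0, so at least one of n4, n1 is 0.
Enumerating the 32 input combinations, 17 give n5 = 0 and 15 give n5 = 1.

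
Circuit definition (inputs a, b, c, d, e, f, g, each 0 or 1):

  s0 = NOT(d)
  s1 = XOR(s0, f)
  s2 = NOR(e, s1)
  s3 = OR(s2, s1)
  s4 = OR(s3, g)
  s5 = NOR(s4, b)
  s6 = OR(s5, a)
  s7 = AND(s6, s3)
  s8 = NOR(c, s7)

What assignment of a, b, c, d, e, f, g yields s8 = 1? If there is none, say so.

s8 = NOR(c, s7) must be 1, so both c = 0 and s7 = 0.
s7 = AND(s6, s3) must be 0, so at least one of s6, s3 is 0.
Check with a=0, b=0, c=0, d=1, e=0, f=0, g=1:
s0 = NOT(d) = NOT 1 = 0
s1 = XOR(s0, f) = XOR(0, 0) = 0
s2 = NOR(e, s1) = NOR(0, 0) = 1
s3 = OR(s2, s1) = OR(1, 0) = 1
s4 = OR(s3, g) = OR(1, 1) = 1
s5 = NOR(s4, b) = NOR(1, 0) = 0
s6 = OR(s5, a) = OR(0, 0) = 0
s7 = AND(s6, s3) = AND(0, 1) = 0
s8 = NOR(c, s7) = NOR(0, 0) = 1
So s8 = 1 as required.

a=0, b=0, c=0, d=1, e=0, f=0, g=1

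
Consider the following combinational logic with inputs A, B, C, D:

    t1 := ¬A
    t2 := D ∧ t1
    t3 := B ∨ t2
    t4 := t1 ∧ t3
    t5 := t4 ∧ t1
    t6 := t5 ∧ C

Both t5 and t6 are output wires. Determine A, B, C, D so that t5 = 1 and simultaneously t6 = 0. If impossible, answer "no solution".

Check with A=0, B=0, C=0, D=1:
t1 = ¬A = ¬0 = 1
t2 = D ∧ t1 = 1 ∧ 1 = 1
t3 = B ∨ t2 = 0 ∨ 1 = 1
t4 = t1 ∧ t3 = 1 ∧ 1 = 1
t5 = t4 ∧ t1 = 1 ∧ 1 = 1
t6 = t5 ∧ C = 1 ∧ 0 = 0
So t5 = 1 and t6 = 0.

A=0, B=0, C=0, D=1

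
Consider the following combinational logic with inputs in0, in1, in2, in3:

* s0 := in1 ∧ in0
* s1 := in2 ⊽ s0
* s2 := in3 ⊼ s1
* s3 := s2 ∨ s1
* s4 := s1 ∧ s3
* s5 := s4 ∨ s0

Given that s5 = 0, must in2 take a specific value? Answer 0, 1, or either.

s5 = s4 ∨ s0 must be 0, so both s4 = 0 and s0 = 0.
Every assignment with s5 = 0 has in2 = 1; there are 6 such assignment(s).

1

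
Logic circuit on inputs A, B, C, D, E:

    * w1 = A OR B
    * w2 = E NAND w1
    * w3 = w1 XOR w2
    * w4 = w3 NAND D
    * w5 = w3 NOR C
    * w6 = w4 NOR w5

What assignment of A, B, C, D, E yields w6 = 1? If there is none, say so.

A=1, B=0, C=0, D=1, E=1

Check with A=1, B=0, C=0, D=1, E=1:
w1 = A OR B = 1 OR 0 = 1
w2 = E NAND w1 = 1 NAND 1 = 0
w3 = w1 XOR w2 = 1 XOR 0 = 1
w4 = w3 NAND D = 1 NAND 1 = 0
w5 = w3 NOR C = 1 NOR 0 = 0
w6 = w4 NOR w5 = 0 NOR 0 = 1
So w6 = 1 as required.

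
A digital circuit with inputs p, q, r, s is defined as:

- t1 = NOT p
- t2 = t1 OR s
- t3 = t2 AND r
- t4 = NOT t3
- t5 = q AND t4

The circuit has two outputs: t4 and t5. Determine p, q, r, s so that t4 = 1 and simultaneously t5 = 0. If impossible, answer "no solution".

Check with p=1 q=0 r=1 s=0:
t1 = NOT p = NOT 1 = 0
t2 = t1 OR s = 0 OR 0 = 0
t3 = t2 AND r = 0 AND 1 = 0
t4 = NOT t3 = NOT 0 = 1
t5 = q AND t4 = 0 AND 1 = 0
So t4 = 1 and t5 = 0.

p=1 q=0 r=1 s=0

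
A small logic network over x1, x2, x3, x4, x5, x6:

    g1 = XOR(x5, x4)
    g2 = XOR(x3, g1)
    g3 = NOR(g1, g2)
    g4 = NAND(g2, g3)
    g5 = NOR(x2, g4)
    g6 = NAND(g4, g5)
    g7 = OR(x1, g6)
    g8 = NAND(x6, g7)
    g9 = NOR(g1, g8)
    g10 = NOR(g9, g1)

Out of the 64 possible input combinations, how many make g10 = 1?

g10 = NOR(g9, g1) must be 1, so both g9 = 0 and g1 = 0.
Enumerating the 64 input combinations, 16 give g10 = 1 and 48 give g10 = 0.

16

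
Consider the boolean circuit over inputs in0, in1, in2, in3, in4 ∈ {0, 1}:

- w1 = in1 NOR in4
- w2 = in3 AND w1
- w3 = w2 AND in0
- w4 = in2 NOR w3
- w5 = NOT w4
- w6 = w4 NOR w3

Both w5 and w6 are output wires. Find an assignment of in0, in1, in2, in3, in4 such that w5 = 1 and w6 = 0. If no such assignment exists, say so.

Check with in0=1 in1=0 in2=0 in3=1 in4=0:
w1 = in1 NOR in4 = 0 NOR 0 = 1
w2 = in3 AND w1 = 1 AND 1 = 1
w3 = w2 AND in0 = 1 AND 1 = 1
w4 = in2 NOR w3 = 0 NOR 1 = 0
w5 = NOT w4 = NOT 0 = 1
w6 = w4 NOR w3 = 0 NOR 1 = 0
So w5 = 1 and w6 = 0.

in0=1 in1=0 in2=0 in3=1 in4=0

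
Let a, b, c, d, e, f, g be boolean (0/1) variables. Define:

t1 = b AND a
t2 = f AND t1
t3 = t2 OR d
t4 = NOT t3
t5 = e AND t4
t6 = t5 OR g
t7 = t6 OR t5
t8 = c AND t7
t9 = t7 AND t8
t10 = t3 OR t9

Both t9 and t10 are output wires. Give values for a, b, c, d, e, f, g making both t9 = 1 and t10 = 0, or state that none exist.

Across all 128 input combinations, none give both t9 = 1 and t10 = 0.

no solution exists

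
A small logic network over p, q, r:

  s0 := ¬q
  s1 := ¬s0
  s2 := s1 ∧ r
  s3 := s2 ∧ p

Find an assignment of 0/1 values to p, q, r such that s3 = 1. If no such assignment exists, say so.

p=1 q=1 r=1

s3 = s2 ∧ p must be 1, so both s2 = 1 and p = 1.
s2 = s1 ∧ r must be 1, so both s1 = 1 and r = 1.
Check with p=1 q=1 r=1:
s0 = ¬q = ¬1 = 0
s1 = ¬s0 = ¬0 = 1
s2 = s1 ∧ r = 1 ∧ 1 = 1
s3 = s2 ∧ p = 1 ∧ 1 = 1
So s3 = 1 as required.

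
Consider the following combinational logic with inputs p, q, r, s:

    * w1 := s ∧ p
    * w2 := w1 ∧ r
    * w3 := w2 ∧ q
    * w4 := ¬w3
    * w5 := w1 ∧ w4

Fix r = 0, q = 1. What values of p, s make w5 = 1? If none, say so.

p=1, s=1

w5 = w1 ∧ w4 must be 1, so both w1 = 1 and w4 = 1.
Check with r = 0, q = 1 and p=1, s=1:
w1 = s ∧ p = 1 ∧ 1 = 1
w2 = w1 ∧ r = 1 ∧ 0 = 0
w3 = w2 ∧ q = 0 ∧ 1 = 0
w4 = ¬w3 = ¬0 = 1
w5 = w1 ∧ w4 = 1 ∧ 1 = 1
So w5 = 1.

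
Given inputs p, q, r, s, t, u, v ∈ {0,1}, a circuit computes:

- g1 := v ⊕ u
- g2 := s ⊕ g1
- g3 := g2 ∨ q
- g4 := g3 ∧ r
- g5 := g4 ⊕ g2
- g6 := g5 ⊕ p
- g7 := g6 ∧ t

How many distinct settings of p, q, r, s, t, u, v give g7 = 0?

96

g7 = g6 ∧ t must be 0, so at least one of g6, t is 0.
Enumerating the 128 input combinations, 96 give g7 = 0 and 32 give g7 = 1.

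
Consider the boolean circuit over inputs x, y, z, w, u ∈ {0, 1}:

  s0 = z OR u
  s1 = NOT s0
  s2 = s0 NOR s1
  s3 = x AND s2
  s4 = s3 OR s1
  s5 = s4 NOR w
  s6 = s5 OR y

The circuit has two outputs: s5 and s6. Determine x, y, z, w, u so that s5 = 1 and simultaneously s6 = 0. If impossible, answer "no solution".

Across all 32 input combinations, none give both s5 = 1 and s6 = 0.

no solution exists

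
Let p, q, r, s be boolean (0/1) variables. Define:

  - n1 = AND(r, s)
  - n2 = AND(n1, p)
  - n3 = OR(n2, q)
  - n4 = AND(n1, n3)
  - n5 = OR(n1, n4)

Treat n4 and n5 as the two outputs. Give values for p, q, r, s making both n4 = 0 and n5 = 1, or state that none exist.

Check with p=0, q=0, r=1, s=1:
n1 = AND(r, s) = AND(1, 1) = 1
n2 = AND(n1, p) = AND(1, 0) = 0
n3 = OR(n2, q) = OR(0, 0) = 0
n4 = AND(n1, n3) = AND(1, 0) = 0
n5 = OR(n1, n4) = OR(1, 0) = 1
So n4 = 0 and n5 = 1.

p=0, q=0, r=1, s=1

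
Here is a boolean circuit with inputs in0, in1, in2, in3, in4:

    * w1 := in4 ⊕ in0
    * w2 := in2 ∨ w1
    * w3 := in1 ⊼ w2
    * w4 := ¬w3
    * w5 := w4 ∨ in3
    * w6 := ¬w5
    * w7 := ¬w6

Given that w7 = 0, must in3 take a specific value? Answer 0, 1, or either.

0

w7 = ¬w6 must be 0, so w6 = 1.
Every assignment with w7 = 0 has in3 = 0; there are 10 such assignment(s).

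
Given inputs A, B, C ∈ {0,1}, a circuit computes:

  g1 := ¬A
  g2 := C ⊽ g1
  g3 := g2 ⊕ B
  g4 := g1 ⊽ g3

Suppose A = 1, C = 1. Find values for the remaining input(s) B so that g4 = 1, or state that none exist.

Check with A = 1, C = 1 and B=0:
g1 = ¬A = ¬1 = 0
g2 = C ⊽ g1 = 1 ⊽ 0 = 0
g3 = g2 ⊕ B = 0 ⊕ 0 = 0
g4 = g1 ⊽ g3 = 0 ⊽ 0 = 1
So g4 = 1.

B=0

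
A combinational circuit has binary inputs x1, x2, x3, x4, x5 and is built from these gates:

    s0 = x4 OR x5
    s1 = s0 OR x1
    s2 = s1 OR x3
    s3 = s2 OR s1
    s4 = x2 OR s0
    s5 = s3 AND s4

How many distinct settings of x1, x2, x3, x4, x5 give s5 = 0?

5

s5 = s3 AND s4 must be 0, so at least one of s3, s4 is 0.
Enumerating the 32 input combinations, 5 give s5 = 0 and 27 give s5 = 1.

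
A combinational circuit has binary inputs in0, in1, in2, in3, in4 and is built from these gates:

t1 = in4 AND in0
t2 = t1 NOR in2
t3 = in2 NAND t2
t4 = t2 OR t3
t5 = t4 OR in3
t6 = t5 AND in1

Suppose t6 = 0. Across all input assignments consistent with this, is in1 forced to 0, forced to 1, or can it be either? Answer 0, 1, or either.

t6 = t5 AND in1 must be 0, so at least one of t5, in1 is 0.
Every assignment with t6 = 0 has in1 = 0; there are 16 such assignment(s).

0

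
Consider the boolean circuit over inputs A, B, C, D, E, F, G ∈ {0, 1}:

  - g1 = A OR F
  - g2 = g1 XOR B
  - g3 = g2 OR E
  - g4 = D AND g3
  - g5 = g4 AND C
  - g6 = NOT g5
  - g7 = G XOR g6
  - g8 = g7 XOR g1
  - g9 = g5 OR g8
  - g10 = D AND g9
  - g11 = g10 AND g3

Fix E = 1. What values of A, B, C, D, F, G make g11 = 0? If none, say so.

A=1, B=1, C=0, D=0, F=0, G=0

g11 = g10 AND g3 must be 0, so at least one of g10, g3 is 0.
Check with E = 1 and A=1, B=1, C=0, D=0, F=0, G=0:
g1 = A OR F = 1 OR 0 = 1
g2 = g1 XOR B = 1 XOR 1 = 0
g3 = g2 OR E = 0 OR 1 = 1
g4 = D AND g3 = 0 AND 1 = 0
g5 = g4 AND C = 0 AND 0 = 0
g6 = NOT g5 = NOT 0 = 1
g7 = G XOR g6 = 0 XOR 1 = 1
g8 = g7 XOR g1 = 1 XOR 1 = 0
g9 = g5 OR g8 = 0 OR 0 = 0
g10 = D AND g9 = 0 AND 0 = 0
g11 = g10 AND g3 = 0 AND 1 = 0
So g11 = 0.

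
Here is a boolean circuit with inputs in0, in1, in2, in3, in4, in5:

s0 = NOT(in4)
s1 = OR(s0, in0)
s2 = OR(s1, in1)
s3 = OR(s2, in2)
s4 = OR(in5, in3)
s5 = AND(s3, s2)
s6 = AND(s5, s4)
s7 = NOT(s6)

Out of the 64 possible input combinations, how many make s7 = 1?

s7 = NOT(s6) must be 1, so s6 = 0.
Enumerating the 64 input combinations, 22 give s7 = 1 and 42 give s7 = 0.

22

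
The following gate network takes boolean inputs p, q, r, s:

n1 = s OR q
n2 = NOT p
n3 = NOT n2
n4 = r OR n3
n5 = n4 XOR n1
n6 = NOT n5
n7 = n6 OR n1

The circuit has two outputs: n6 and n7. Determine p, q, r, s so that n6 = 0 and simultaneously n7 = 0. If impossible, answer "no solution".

p=0, q=0, r=1, s=0

Check with p=0, q=0, r=1, s=0:
n1 = s OR q = 0 OR 0 = 0
n2 = NOT p = NOT 0 = 1
n3 = NOT n2 = NOT 1 = 0
n4 = r OR n3 = 1 OR 0 = 1
n5 = n4 XOR n1 = 1 XOR 0 = 1
n6 = NOT n5 = NOT 1 = 0
n7 = n6 OR n1 = 0 OR 0 = 0
So n6 = 0 and n7 = 0.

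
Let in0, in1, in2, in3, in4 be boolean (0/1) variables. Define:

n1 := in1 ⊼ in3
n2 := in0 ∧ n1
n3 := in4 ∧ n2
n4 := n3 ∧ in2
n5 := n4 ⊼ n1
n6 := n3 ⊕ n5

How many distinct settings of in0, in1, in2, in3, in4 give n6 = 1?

29

n6 = n3 ⊕ n5 must be 1, so n3 and n5 differ.
Enumerating the 32 input combinations, 29 give n6 = 1 and 3 give n6 = 0.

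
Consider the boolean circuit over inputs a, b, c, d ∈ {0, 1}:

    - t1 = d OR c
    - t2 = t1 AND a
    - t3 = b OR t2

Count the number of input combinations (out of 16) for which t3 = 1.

11

t3 = b OR t2 must be 1, so at least one of b, t2 is 1.
Enumerating the 16 input combinations, 11 give t3 = 1 and 5 give t3 = 0.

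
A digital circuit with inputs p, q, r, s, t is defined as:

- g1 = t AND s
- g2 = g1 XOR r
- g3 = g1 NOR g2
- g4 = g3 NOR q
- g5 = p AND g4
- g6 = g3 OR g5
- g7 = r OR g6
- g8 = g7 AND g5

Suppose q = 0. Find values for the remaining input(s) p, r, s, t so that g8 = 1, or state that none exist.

p=1 r=1 s=0 t=0

Check with q = 0 and p=1, r=1, s=0, t=0:
g1 = t AND s = 0 AND 0 = 0
g2 = g1 XOR r = 0 XOR 1 = 1
g3 = g1 NOR g2 = 0 NOR 1 = 0
g4 = g3 NOR q = 0 NOR 0 = 1
g5 = p AND g4 = 1 AND 1 = 1
g6 = g3 OR g5 = 0 OR 1 = 1
g7 = r OR g6 = 1 OR 1 = 1
g8 = g7 AND g5 = 1 AND 1 = 1
So g8 = 1.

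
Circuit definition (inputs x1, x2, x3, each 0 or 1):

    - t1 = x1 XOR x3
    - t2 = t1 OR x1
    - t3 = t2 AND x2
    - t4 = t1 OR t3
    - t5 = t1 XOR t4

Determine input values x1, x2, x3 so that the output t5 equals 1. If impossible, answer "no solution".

t5 = t1 XOR t4 must be 1, so t1 and t4 differ.
Check with x1=1, x2=1, x3=1:
t1 = x1 XOR x3 = 1 XOR 1 = 0
t2 = t1 OR x1 = 0 OR 1 = 1
t3 = t2 AND x2 = 1 AND 1 = 1
t4 = t1 OR t3 = 0 OR 1 = 1
t5 = t1 XOR t4 = 0 XOR 1 = 1
So t5 = 1 as required.

x1=1, x2=1, x3=1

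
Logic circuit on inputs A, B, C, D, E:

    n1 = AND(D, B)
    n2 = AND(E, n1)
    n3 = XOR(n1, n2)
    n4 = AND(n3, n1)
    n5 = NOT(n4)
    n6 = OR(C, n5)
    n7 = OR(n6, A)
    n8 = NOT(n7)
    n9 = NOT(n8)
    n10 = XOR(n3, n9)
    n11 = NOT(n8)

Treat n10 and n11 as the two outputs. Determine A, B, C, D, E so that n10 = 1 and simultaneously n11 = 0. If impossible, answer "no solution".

Check with A=0 B=1 C=0 D=1 E=0:
n1 = AND(D, B) = AND(1, 1) = 1
n2 = AND(E, n1) = AND(0, 1) = 0
n3 = XOR(n1, n2) = XOR(1, 0) = 1
n4 = AND(n3, n1) = AND(1, 1) = 1
n5 = NOT(n4) = NOT 1 = 0
n6 = OR(C, n5) = OR(0, 0) = 0
n7 = OR(n6, A) = OR(0, 0) = 0
n8 = NOT(n7) = NOT 0 = 1
n9 = NOT(n8) = NOT 1 = 0
n10 = XOR(n3, n9) = XOR(1, 0) = 1
n11 = NOT(n8) = NOT 1 = 0
So n10 = 1 and n11 = 0.

A=0 B=1 C=0 D=1 E=0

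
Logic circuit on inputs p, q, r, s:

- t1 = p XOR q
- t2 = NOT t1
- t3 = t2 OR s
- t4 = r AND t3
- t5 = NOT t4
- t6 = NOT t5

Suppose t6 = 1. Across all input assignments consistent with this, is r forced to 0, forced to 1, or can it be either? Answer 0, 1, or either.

t6 = NOT t5 must be 1, so t5 = 0.
Every assignment with t6 = 1 has r = 1; there are 6 such assignment(s).

1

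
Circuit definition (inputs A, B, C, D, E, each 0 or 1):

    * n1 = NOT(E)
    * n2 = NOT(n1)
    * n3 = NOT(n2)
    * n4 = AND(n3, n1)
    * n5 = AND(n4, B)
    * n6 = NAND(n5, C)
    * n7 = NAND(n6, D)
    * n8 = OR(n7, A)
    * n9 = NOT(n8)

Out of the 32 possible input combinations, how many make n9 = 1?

7

n9 = NOT(n8) must be 1, so n8 = 0.
n8 = OR(n7, A) must be 0, so both n7 = 0 and A = 0.
Enumerating the 32 input combinations, 7 give n9 = 1 and 25 give n9 = 0.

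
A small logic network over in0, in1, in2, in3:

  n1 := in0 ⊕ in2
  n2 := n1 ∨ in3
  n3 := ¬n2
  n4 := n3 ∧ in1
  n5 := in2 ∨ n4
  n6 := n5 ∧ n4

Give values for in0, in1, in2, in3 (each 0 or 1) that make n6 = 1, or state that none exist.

in0=0, in1=1, in2=0, in3=0

Check with in0=0, in1=1, in2=0, in3=0:
n1 = in0 ⊕ in2 = 0 ⊕ 0 = 0
n2 = n1 ∨ in3 = 0 ∨ 0 = 0
n3 = ¬n2 = ¬0 = 1
n4 = n3 ∧ in1 = 1 ∧ 1 = 1
n5 = in2 ∨ n4 = 0 ∨ 1 = 1
n6 = n5 ∧ n4 = 1 ∧ 1 = 1
So n6 = 1 as required.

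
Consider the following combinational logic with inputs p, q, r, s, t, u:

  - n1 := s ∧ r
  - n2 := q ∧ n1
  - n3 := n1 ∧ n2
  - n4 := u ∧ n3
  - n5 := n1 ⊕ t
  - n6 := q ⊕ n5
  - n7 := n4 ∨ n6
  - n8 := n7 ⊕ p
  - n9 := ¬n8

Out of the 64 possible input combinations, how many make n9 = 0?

n9 = ¬n8 must be 0, so n8 = 1.
n8 = n7 ⊕ p must be 1, so n7 and p differ.
Enumerating the 64 input combinations, 32 give n9 = 0 and 32 give n9 = 1.

32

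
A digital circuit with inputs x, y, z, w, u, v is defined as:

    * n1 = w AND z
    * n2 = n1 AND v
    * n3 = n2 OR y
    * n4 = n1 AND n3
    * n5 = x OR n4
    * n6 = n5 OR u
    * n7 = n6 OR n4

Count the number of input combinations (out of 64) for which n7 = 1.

51

n7 = n6 OR n4 must be 1, so at least one of n6, n4 is 1.
Enumerating the 64 input combinations, 51 give n7 = 1 and 13 give n7 = 0.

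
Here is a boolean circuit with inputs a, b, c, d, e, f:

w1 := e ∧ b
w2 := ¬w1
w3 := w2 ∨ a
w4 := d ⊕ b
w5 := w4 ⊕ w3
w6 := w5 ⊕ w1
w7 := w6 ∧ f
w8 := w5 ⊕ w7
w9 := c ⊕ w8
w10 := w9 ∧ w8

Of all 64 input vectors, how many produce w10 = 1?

12

w10 = w9 ∧ w8 must be 1, so both w9 = 1 and w8 = 1.
Enumerating the 64 input combinations, 12 give w10 = 1 and 52 give w10 = 0.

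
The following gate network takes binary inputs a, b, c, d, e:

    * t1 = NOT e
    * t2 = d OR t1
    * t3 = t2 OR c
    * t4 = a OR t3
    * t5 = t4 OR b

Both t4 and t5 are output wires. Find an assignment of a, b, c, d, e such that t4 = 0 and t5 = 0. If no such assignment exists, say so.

Check with a=0, b=0, c=0, d=0, e=1:
t1 = NOT e = NOT 1 = 0
t2 = d OR t1 = 0 OR 0 = 0
t3 = t2 OR c = 0 OR 0 = 0
t4 = a OR t3 = 0 OR 0 = 0
t5 = t4 OR b = 0 OR 0 = 0
So t4 = 0 and t5 = 0.

a=0, b=0, c=0, d=0, e=1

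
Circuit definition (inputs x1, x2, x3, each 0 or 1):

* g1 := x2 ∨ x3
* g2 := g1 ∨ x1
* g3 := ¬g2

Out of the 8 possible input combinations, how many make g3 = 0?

7

g3 = ¬g2 must be 0, so g2 = 1.
g2 = g1 ∨ x1 must be 1, so at least one of g1, x1 is 1.
Enumerating the 8 input combinations, 7 give g3 = 0 and 1 give g3 = 1.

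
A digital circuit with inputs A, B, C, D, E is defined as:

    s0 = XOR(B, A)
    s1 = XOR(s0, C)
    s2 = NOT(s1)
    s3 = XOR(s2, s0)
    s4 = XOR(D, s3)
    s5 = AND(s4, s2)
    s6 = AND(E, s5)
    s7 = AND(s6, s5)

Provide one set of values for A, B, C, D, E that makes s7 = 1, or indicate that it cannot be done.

Check with A=1, B=1, C=0, D=0, E=1:
s0 = XOR(B, A) = XOR(1, 1) = 0
s1 = XOR(s0, C) = XOR(0, 0) = 0
s2 = NOT(s1) = NOT 0 = 1
s3 = XOR(s2, s0) = XOR(1, 0) = 1
s4 = XOR(D, s3) = XOR(0, 1) = 1
s5 = AND(s4, s2) = AND(1, 1) = 1
s6 = AND(E, s5) = AND(1, 1) = 1
s7 = AND(s6, s5) = AND(1, 1) = 1
So s7 = 1 as required.

A=1, B=1, C=0, D=0, E=1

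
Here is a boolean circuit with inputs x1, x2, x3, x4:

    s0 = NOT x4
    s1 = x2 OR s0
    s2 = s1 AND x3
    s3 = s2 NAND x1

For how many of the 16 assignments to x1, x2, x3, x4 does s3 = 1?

13

s3 = s2 NAND x1 must be 1, so at least one of s2, x1 is 0.
Enumerating the 16 input combinations, 13 give s3 = 1 and 3 give s3 = 0.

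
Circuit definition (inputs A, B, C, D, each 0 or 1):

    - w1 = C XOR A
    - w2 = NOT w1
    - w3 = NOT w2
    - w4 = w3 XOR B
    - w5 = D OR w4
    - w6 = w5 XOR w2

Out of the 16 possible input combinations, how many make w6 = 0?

w6 = w5 XOR w2 must be 0, so w5 and w2 are equal.
Enumerating the 16 input combinations, 8 give w6 = 0 and 8 give w6 = 1.

8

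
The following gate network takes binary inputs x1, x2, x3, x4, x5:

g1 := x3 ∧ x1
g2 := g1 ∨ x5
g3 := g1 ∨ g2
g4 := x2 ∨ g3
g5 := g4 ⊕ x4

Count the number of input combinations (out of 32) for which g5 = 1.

16

g5 = g4 ⊕ x4 must be 1, so g4 and x4 differ.
Enumerating the 32 input combinations, 16 give g5 = 1 and 16 give g5 = 0.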